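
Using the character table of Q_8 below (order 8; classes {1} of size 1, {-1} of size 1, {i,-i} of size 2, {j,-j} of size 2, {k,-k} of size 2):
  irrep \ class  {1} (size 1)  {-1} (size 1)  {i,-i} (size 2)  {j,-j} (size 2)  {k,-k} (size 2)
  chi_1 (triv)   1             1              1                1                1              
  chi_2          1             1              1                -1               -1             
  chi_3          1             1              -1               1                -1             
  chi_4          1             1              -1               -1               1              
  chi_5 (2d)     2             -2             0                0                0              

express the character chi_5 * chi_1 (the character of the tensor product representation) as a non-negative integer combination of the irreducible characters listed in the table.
chi_5 tensor chi_1 = chi_5 (all other irreducibles have multiplicity 0).

Proof sketch: The character of a tensor product is the pointwise product (chi_5 * chi_1)(C) = chi_5(C) * chi_1(C):
  {1}: (2)*(1), {-1}: (-2)*(1), {i,-i}: (0)*(1), {j,-j}: (0)*(1), {k,-k}: (0)*(1)
so (chi_5 * chi_1) takes values
  {1} -> 2, {-1} -> -2, {i,-i} -> 0, {j,-j} -> 0, {k,-k} -> 0.
Now take the inner product of this character with each irreducible chi from the table, <chi_5*chi_1, chi> = (1/8) sum_C |C| (chi_5*chi_1)(C) conj(chi(C)):
  <chi_5*chi_1, chi_1> = (1/8)[1*(2)*conj(1) + 1*(-2)*conj(1) + 2*(0)*conj(1) + 2*(0)*conj(1) + 2*(0)*conj(1)]
      = (1/8)[(2) + (-2) + (0) + (0) + (0)] = 0/8 = 0
  <chi_5*chi_1, chi_2> = (1/8)[1*(2)*conj(1) + 1*(-2)*conj(1) + 2*(0)*conj(1) + 2*(0)*conj(-1) + 2*(0)*conj(-1)]
      = (1/8)[(2) + (-2) + (0) + (0) + (0)] = 0/8 = 0
  <chi_5*chi_1, chi_3> = (1/8)[1*(2)*conj(1) + 1*(-2)*conj(1) + 2*(0)*conj(-1) + 2*(0)*conj(1) + 2*(0)*conj(-1)]
      = (1/8)[(2) + (-2) + (0) + (0) + (0)] = 0/8 = 0
  <chi_5*chi_1, chi_4> = (1/8)[1*(2)*conj(1) + 1*(-2)*conj(1) + 2*(0)*conj(-1) + 2*(0)*conj(-1) + 2*(0)*conj(1)]
      = (1/8)[(2) + (-2) + (0) + (0) + (0)] = 0/8 = 0
  <chi_5*chi_1, chi_5> = (1/8)[1*(2)*conj(2) + 1*(-2)*conj(-2) + 2*(0)*conj(0) + 2*(0)*conj(0) + 2*(0)*conj(0)]
      = (1/8)[(4) + (4) + (0) + (0) + (0)] = 8/8 = 1
Hence the multiplicities are chi_5: 1. Dimension check: dim(chi_5)*dim(chi_1) = 2*1 = 2 and sum (mult * dim) = 1*2 = 2.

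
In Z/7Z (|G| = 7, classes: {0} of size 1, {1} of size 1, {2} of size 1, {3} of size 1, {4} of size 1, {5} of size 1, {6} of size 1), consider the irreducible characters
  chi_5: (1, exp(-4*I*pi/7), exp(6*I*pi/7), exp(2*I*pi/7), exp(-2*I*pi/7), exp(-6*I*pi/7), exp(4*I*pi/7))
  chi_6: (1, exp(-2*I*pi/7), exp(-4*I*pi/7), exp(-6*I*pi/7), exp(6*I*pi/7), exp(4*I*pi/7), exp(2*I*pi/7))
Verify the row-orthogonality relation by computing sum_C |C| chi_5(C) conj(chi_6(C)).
Sum = 0; so <chi_5, chi_6> = 0 (distinct irreducibles are orthogonal).

Why: Compute term by term over conjugacy classes (|C| * chi_5(C) * conj(chi_6(C))):
  1*(1)*conj(1) + 1*(exp(-4*I*pi/7))*conj(exp(-2*I*pi/7)) + 1*(exp(6*I*pi/7))*conj(exp(-4*I*pi/7)) + 1*(exp(2*I*pi/7))*conj(exp(-6*I*pi/7)) + 1*(exp(-2*I*pi/7))*conj(exp(6*I*pi/7)) + 1*(exp(-6*I*pi/7))*conj(exp(4*I*pi/7)) + 1*(exp(4*I*pi/7))*conj(exp(2*I*pi/7))
  = (1) + (exp(-2*I*pi/7)) + (exp(-4*I*pi/7)) + (exp(-6*I*pi/7)) + (exp(6*I*pi/7)) + (exp(4*I*pi/7)) + (exp(2*I*pi/7))
  = 0.
(Exp terms are combined using exp(i*s)*conj(exp(i*t)) = exp(i*(s-t)), and sums of them are collapsed using the identity that for every m > 1 the m distinct m-th roots of unity sum to 0, e.g. 1 + exp(2*I*pi/3) + exp(-2*I*pi/3) = 0.)
Dividing by |G| = 7 gives 0/7 = 0, matching the row-orthogonality relation <chi_5, chi_6> = [chi_5 = chi_6].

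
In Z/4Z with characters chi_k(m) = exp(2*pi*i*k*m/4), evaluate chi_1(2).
chi_1(2) = zeta_4^2 = -1

Justification: chi_1(2) = zeta_4^(1*2) = zeta_4^2. Since zeta_4^4 = 1, this equals zeta_4^2 = exp(2*pi*i*2/4) = -1.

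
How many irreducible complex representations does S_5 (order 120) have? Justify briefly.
7

Why: The number of irreducible complex representations of a finite group equals its number of conjugacy classes. Conjugacy classes in S_5 correspond to cycle types, i.e. partitions of 5; there are p(5) = 7 of them, so S_5 (order 120) has exactly 7 irreducible complex representations.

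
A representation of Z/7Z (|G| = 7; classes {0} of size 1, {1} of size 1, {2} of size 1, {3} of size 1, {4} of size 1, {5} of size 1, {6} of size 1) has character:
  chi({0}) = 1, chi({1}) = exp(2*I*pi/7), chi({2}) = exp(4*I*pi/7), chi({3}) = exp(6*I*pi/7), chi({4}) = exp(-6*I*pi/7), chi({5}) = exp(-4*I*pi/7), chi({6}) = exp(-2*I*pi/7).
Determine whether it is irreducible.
Irreducible: <chi, chi> = 1.

Explanation: <chi, chi> = (1/|G|) sum_C |C| * |chi(C)|^2 = (1/7)[1*|1|^2 + 1*|exp(2*I*pi/7)|^2 + 1*|exp(4*I*pi/7)|^2 + 1*|exp(6*I*pi/7)|^2 + 1*|exp(-6*I*pi/7)|^2 + 1*|exp(-4*I*pi/7)|^2 + 1*|exp(-2*I*pi/7)|^2]
  = (1/7)[(1) + (1) + (1) + (1) + (1) + (1) + (1)] = 7/7 = 1.
(Exp terms are combined using exp(i*s)*conj(exp(i*t)) = exp(i*(s-t)), and sums of them are collapsed using the identity that for every m > 1 the m distinct m-th roots of unity sum to 0, e.g. 1 + exp(2*I*pi/3) + exp(-2*I*pi/3) = 0.)
A character is irreducible iff <chi, chi> = 1, so this representation is irreducible.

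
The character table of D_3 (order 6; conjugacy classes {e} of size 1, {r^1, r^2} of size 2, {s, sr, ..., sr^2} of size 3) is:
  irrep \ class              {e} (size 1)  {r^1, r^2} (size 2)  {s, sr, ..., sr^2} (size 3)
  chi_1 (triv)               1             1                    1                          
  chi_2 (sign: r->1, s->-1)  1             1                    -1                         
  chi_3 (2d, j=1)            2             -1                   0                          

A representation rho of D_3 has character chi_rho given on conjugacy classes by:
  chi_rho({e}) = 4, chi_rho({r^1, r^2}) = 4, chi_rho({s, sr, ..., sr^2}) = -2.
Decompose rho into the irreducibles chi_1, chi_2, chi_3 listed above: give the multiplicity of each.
Multiplicities: chi_1: 1, chi_2: 3, chi_3: 0.

Why: Use <chi_rho, chi> = (1/|G|) sum_C |C| * chi_rho(C) * conj(chi(C)) with |G| = 6 for each irreducible chi in the table:
  <chi_rho, chi_1> = (1/6)[1*(4)*conj(1) + 2*(4)*conj(1) + 3*(-2)*conj(1)]
      = (1/6)[(4) + (8) + (-6)] = 6/6 = 1
  <chi_rho, chi_2> = (1/6)[1*(4)*conj(1) + 2*(4)*conj(1) + 3*(-2)*conj(-1)]
      = (1/6)[(4) + (8) + (6)] = 18/6 = 3
  <chi_rho, chi_3> = (1/6)[1*(4)*conj(2) + 2*(4)*conj(-1) + 3*(-2)*conj(0)]
      = (1/6)[(8) + (-8) + (0)] = 0/6 = 0
Dimension check: dim(rho) = sum (mult * dim) = 1*1 + 3*1 + 0*2 = 4 = chi_rho(e) = 4.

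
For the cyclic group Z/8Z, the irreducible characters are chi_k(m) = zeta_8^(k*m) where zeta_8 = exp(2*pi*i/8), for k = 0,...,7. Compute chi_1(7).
chi_1(7) = zeta_8^7 = exp(-I*pi/4)

Explanation: chi_1(7) = zeta_8^(1*7) = zeta_8^7. Since zeta_8^8 = 1, this equals zeta_8^7 = exp(2*pi*i*7/8) = exp(-I*pi/4).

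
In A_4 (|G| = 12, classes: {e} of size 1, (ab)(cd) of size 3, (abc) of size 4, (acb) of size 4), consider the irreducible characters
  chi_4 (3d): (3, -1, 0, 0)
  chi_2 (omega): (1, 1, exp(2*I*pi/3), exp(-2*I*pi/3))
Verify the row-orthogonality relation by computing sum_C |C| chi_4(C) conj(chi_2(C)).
Sum = 0; so <chi_4, chi_2> = 0 (distinct irreducibles are orthogonal).

Explanation: Compute term by term over conjugacy classes (|C| * chi_4(C) * conj(chi_2(C))):
  1*(3)*conj(1) + 3*(-1)*conj(1) + 4*(0)*conj(exp(2*I*pi/3)) + 4*(0)*conj(exp(-2*I*pi/3))
  = (3) + (-3) + (0) + (0)
  = 0.
(Exp terms are combined using exp(i*s)*conj(exp(i*t)) = exp(i*(s-t)), and sums of them are collapsed using the identity that for every m > 1 the m distinct m-th roots of unity sum to 0, e.g. 1 + exp(2*I*pi/3) + exp(-2*I*pi/3) = 0.)
Dividing by |G| = 12 gives 0/12 = 0, matching the row-orthogonality relation <chi_4, chi_2> = [chi_4 = chi_2].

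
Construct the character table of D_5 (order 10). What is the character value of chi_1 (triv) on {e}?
Conjugacy classes: {e} of size 1, {r^1, r^4} of size 2, {r^2, r^3} of size 2, {s, sr, ..., sr^4} of size 5.
Character table:
  irrep \ class              {e} (size 1)  {r^1, r^4} (size 2)  {r^2, r^3} (size 2)  {s, sr, ..., sr^4} (size 5)
  chi_1 (triv)               1             1                    1                    1                          
  chi_2 (sign: r->1, s->-1)  1             1                    1                    -1                         
  chi_3 (2d, j=1)            2             -1/2 + sqrt(5)/2     -sqrt(5)/2 - 1/2     0                          
  chi_4 (2d, j=2)            2             -sqrt(5)/2 - 1/2     -1/2 + sqrt(5)/2     0                          

Spot check: chi_1 (triv) on {e} = 1.

Working: D_5 has order 2*5 = 10 with 4 conjugacy classes, hence 4 irreducibles. Sum of squared dims 1 + 1 + 4 + 4 = 10 = |G|. Linear characters come from the abelianisation; the 2-dimensional irreps have character r^k -> 2*cos(2*pi*j*k/5), reflections -> 0.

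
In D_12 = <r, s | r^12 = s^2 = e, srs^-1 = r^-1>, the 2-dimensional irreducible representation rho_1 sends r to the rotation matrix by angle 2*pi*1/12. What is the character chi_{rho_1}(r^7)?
chi_{rho_1}(r^7) = 2*cos(2*pi*1*7/12) = -sqrt(3)

Solution. rho_1(r^7) is rotation by angle 2*pi*1*7/12, whose trace is 2*cos(2*pi*1*7/12) = -sqrt(3).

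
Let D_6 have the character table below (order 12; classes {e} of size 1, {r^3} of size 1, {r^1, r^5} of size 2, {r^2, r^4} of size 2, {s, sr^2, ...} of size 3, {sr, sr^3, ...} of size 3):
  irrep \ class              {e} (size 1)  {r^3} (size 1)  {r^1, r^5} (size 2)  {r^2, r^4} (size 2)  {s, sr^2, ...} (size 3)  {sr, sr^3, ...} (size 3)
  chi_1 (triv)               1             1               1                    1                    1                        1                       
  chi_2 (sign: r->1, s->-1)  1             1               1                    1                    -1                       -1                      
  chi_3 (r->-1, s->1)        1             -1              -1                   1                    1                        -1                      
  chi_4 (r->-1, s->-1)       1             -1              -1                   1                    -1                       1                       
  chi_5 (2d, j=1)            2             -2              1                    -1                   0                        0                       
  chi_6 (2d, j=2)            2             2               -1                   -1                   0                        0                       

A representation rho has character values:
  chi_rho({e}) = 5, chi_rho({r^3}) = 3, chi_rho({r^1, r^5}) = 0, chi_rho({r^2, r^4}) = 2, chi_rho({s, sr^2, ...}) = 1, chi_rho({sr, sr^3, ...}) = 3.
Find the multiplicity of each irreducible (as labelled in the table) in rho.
Multiplicities: chi_1: 2, chi_2: 0, chi_3: 0, chi_4: 1, chi_5: 0, chi_6: 1.

Explanation: Use <chi_rho, chi> = (1/|G|) sum_C |C| * chi_rho(C) * conj(chi(C)) with |G| = 12 for each irreducible chi in the table:
  <chi_rho, chi_1> = (1/12)[1*(5)*conj(1) + 1*(3)*conj(1) + 2*(0)*conj(1) + 2*(2)*conj(1) + 3*(1)*conj(1) + 3*(3)*conj(1)]
      = (1/12)[(5) + (3) + (0) + (4) + (3) + (9)] = 24/12 = 2
  <chi_rho, chi_2> = (1/12)[1*(5)*conj(1) + 1*(3)*conj(1) + 2*(0)*conj(1) + 2*(2)*conj(1) + 3*(1)*conj(-1) + 3*(3)*conj(-1)]
      = (1/12)[(5) + (3) + (0) + (4) + (-3) + (-9)] = 0/12 = 0
  <chi_rho, chi_3> = (1/12)[1*(5)*conj(1) + 1*(3)*conj(-1) + 2*(0)*conj(-1) + 2*(2)*conj(1) + 3*(1)*conj(1) + 3*(3)*conj(-1)]
      = (1/12)[(5) + (-3) + (0) + (4) + (3) + (-9)] = 0/12 = 0
  <chi_rho, chi_4> = (1/12)[1*(5)*conj(1) + 1*(3)*conj(-1) + 2*(0)*conj(-1) + 2*(2)*conj(1) + 3*(1)*conj(-1) + 3*(3)*conj(1)]
      = (1/12)[(5) + (-3) + (0) + (4) + (-3) + (9)] = 12/12 = 1
  <chi_rho, chi_5> = (1/12)[1*(5)*conj(2) + 1*(3)*conj(-2) + 2*(0)*conj(1) + 2*(2)*conj(-1) + 3*(1)*conj(0) + 3*(3)*conj(0)]
      = (1/12)[(10) + (-6) + (0) + (-4) + (0) + (0)] = 0/12 = 0
  <chi_rho, chi_6> = (1/12)[1*(5)*conj(2) + 1*(3)*conj(2) + 2*(0)*conj(-1) + 2*(2)*conj(-1) + 3*(1)*conj(0) + 3*(3)*conj(0)]
      = (1/12)[(10) + (6) + (0) + (-4) + (0) + (0)] = 12/12 = 1
Dimension check: dim(rho) = sum (mult * dim) = 2*1 + 0*1 + 0*1 + 1*1 + 0*2 + 1*2 = 5 = chi_rho(e) = 5.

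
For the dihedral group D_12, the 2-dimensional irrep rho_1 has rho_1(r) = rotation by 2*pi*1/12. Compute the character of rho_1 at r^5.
chi_{rho_1}(r^5) = 2*cos(2*pi*1*5/12) = -sqrt(3)

Argument: rho_1(r^5) is rotation by angle 2*pi*1*5/12, whose trace is 2*cos(2*pi*1*5/12) = -sqrt(3).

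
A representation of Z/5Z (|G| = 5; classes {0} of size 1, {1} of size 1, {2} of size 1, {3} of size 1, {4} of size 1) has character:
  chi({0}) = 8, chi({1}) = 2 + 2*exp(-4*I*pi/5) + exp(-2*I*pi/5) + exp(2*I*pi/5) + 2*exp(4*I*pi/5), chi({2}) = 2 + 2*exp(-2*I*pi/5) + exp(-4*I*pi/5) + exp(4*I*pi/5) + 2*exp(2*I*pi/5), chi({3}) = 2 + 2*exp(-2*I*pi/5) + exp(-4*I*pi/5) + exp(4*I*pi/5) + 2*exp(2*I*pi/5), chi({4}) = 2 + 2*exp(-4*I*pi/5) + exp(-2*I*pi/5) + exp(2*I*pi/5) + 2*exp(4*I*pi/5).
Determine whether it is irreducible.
Not irreducible (reducible): <chi, chi> = 14 > 1.

Argument: <chi, chi> = (1/|G|) sum_C |C| * |chi(C)|^2 = (1/5)[1*|8|^2 + 1*|2 + 2*exp(-4*I*pi/5) + exp(-2*I*pi/5) + exp(2*I*pi/5) + 2*exp(4*I*pi/5)|^2 + 1*|2 + 2*exp(-2*I*pi/5) + exp(-4*I*pi/5) + exp(4*I*pi/5) + 2*exp(2*I*pi/5)|^2 + 1*|2 + 2*exp(-2*I*pi/5) + exp(-4*I*pi/5) + exp(4*I*pi/5) + 2*exp(2*I*pi/5)|^2 + 1*|2 + 2*exp(-4*I*pi/5) + exp(-2*I*pi/5) + exp(2*I*pi/5) + 2*exp(4*I*pi/5)|^2]
  = (1/5)[(64) + (14 + 12*exp(-2*I*pi/5) + 13*exp(-4*I*pi/5) + 13*exp(4*I*pi/5) + 12*exp(2*I*pi/5)) + (14 + 13*exp(-2*I*pi/5) + 12*exp(-4*I*pi/5) + 12*exp(4*I*pi/5) + 13*exp(2*I*pi/5)) + (14 + 13*exp(-2*I*pi/5) + 12*exp(-4*I*pi/5) + 12*exp(4*I*pi/5) + 13*exp(2*I*pi/5)) + (14 + 12*exp(-2*I*pi/5) + 13*exp(-4*I*pi/5) + 13*exp(4*I*pi/5) + 12*exp(2*I*pi/5))] = 70/5 = 14.
(Exp terms are combined using exp(i*s)*conj(exp(i*t)) = exp(i*(s-t)), and sums of them are collapsed using the identity that for every m > 1 the m distinct m-th roots of unity sum to 0, e.g. 1 + exp(2*I*pi/3) + exp(-2*I*pi/3) = 0.)
A character is irreducible iff <chi, chi> = 1, so this representation is reducible.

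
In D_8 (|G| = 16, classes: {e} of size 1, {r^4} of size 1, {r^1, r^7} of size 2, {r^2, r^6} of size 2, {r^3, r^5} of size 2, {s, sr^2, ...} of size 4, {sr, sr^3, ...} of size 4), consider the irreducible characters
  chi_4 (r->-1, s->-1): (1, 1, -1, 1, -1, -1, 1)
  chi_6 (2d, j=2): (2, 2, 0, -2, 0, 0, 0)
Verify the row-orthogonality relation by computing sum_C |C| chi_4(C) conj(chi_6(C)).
Sum = 0; so <chi_4, chi_6> = 0 (distinct irreducibles are orthogonal).

Solution. Compute term by term over conjugacy classes (|C| * chi_4(C) * conj(chi_6(C))):
  1*(1)*conj(2) + 1*(1)*conj(2) + 2*(-1)*conj(0) + 2*(1)*conj(-2) + 2*(-1)*conj(0) + 4*(-1)*conj(0) + 4*(1)*conj(0)
  = (2) + (2) + (0) + (-4) + (0) + (0) + (0)
  = 0.
Dividing by |G| = 16 gives 0/16 = 0, matching the row-orthogonality relation <chi_4, chi_6> = [chi_4 = chi_6].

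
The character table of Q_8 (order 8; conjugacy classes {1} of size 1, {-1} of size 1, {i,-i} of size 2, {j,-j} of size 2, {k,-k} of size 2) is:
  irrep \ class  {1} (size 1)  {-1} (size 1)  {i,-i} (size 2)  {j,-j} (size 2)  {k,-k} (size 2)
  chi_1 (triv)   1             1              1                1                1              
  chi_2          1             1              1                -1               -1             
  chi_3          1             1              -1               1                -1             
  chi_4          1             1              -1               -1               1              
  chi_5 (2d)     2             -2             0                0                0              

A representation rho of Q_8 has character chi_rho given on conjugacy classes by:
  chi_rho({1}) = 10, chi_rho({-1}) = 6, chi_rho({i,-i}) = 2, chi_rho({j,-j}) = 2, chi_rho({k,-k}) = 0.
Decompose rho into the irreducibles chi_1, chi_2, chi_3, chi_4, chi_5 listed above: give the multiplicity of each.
Multiplicities: chi_1: 3, chi_2: 2, chi_3: 2, chi_4: 1, chi_5: 1.

Reasoning: Use <chi_rho, chi> = (1/|G|) sum_C |C| * chi_rho(C) * conj(chi(C)) with |G| = 8 for each irreducible chi in the table:
  <chi_rho, chi_1> = (1/8)[1*(10)*conj(1) + 1*(6)*conj(1) + 2*(2)*conj(1) + 2*(2)*conj(1) + 2*(0)*conj(1)]
      = (1/8)[(10) + (6) + (4) + (4) + (0)] = 24/8 = 3
  <chi_rho, chi_2> = (1/8)[1*(10)*conj(1) + 1*(6)*conj(1) + 2*(2)*conj(1) + 2*(2)*conj(-1) + 2*(0)*conj(-1)]
      = (1/8)[(10) + (6) + (4) + (-4) + (0)] = 16/8 = 2
  <chi_rho, chi_3> = (1/8)[1*(10)*conj(1) + 1*(6)*conj(1) + 2*(2)*conj(-1) + 2*(2)*conj(1) + 2*(0)*conj(-1)]
      = (1/8)[(10) + (6) + (-4) + (4) + (0)] = 16/8 = 2
  <chi_rho, chi_4> = (1/8)[1*(10)*conj(1) + 1*(6)*conj(1) + 2*(2)*conj(-1) + 2*(2)*conj(-1) + 2*(0)*conj(1)]
      = (1/8)[(10) + (6) + (-4) + (-4) + (0)] = 8/8 = 1
  <chi_rho, chi_5> = (1/8)[1*(10)*conj(2) + 1*(6)*conj(-2) + 2*(2)*conj(0) + 2*(2)*conj(0) + 2*(0)*conj(0)]
      = (1/8)[(20) + (-12) + (0) + (0) + (0)] = 8/8 = 1
Dimension check: dim(rho) = sum (mult * dim) = 3*1 + 2*1 + 2*1 + 1*1 + 1*2 = 10 = chi_rho(e) = 10.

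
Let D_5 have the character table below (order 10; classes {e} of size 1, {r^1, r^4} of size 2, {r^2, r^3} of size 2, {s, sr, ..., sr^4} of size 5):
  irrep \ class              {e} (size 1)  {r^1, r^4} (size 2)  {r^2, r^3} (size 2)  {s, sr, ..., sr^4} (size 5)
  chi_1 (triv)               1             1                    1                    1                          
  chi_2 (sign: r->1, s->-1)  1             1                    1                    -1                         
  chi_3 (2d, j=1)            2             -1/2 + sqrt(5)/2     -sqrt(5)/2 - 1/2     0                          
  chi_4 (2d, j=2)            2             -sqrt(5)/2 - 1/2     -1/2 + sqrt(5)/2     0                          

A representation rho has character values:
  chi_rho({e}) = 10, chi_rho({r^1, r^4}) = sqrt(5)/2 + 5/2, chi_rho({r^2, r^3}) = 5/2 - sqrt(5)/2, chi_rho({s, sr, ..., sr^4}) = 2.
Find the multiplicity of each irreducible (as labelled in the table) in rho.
Multiplicities: chi_1: 3, chi_2: 1, chi_3: 2, chi_4: 1.

Justification: Use <chi_rho, chi> = (1/|G|) sum_C |C| * chi_rho(C) * conj(chi(C)) with |G| = 10 for each irreducible chi in the table:
  <chi_rho, chi_1> = (1/10)[1*(10)*conj(1) + 2*(sqrt(5)/2 + 5/2)*conj(1) + 2*(5/2 - sqrt(5)/2)*conj(1) + 5*(2)*conj(1)]
      = (1/10)[(10) + (sqrt(5) + 5) + (5 - sqrt(5)) + (10)] = 30/10 = 3
  <chi_rho, chi_2> = (1/10)[1*(10)*conj(1) + 2*(sqrt(5)/2 + 5/2)*conj(1) + 2*(5/2 - sqrt(5)/2)*conj(1) + 5*(2)*conj(-1)]
      = (1/10)[(10) + (sqrt(5) + 5) + (5 - sqrt(5)) + (-10)] = 10/10 = 1
  <chi_rho, chi_3> = (1/10)[1*(10)*conj(2) + 2*(sqrt(5)/2 + 5/2)*conj(-1/2 + sqrt(5)/2) + 2*(5/2 - sqrt(5)/2)*conj(-sqrt(5)/2 - 1/2) + 5*(2)*conj(0)]
      = (1/10)[(20) + (2*sqrt(5)) + (-2*sqrt(5)) + (0)] = 20/10 = 2
  <chi_rho, chi_4> = (1/10)[1*(10)*conj(2) + 2*(sqrt(5)/2 + 5/2)*conj(-sqrt(5)/2 - 1/2) + 2*(5/2 - sqrt(5)/2)*conj(-1/2 + sqrt(5)/2) + 5*(2)*conj(0)]
      = (1/10)[(20) + (-3*sqrt(5) - 5) + (-5 + 3*sqrt(5)) + (0)] = 10/10 = 1
Dimension check: dim(rho) = sum (mult * dim) = 3*1 + 1*1 + 2*2 + 1*2 = 10 = chi_rho(e) = 10.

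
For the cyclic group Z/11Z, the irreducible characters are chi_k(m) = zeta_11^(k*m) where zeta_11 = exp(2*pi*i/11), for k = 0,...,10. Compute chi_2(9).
chi_2(9) = zeta_11^18 = exp(-8*I*pi/11)

Explanation: chi_2(9) = zeta_11^(2*9) = zeta_11^18. Since zeta_11^11 = 1, this equals zeta_11^7 = exp(2*pi*i*7/11) = exp(-8*I*pi/11).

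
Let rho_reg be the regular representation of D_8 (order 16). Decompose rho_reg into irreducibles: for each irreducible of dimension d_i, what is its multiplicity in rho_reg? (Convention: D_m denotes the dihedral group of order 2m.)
Each irreducible V_i of dimension d_i appears with multiplicity d_i, i.e. rho_reg = (direct sum over all irreducibles V_i) d_i V_i. The irreducible dimensions for D_8 are 1, 1, 1, 1, 2, 2, 2: 4 irreducibles of dimension 1, each with multiplicity 1; 3 irreducibles of dimension 2, each with multiplicity 2. Total dimension 4*1*1 + 3*2*2 = 16 = |G|.

Proof sketch: General theorem: in the regular representation of a finite group G, each irreducible appears with multiplicity equal to its dimension. Check: dim(rho_reg) = sum d_i^2 = 1 + 1 + 1 + 1 + 4 + 4 + 4 = 16 = |G|.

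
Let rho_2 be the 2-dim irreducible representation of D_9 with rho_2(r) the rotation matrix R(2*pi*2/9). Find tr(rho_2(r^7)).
chi_{rho_2}(r^7) = 2*cos(2*pi*2*7/9) = -2*cos(pi/9)

Details: rho_2(r^7) is rotation by angle 2*pi*2*7/9, whose trace is 2*cos(2*pi*2*7/9) = -2*cos(pi/9).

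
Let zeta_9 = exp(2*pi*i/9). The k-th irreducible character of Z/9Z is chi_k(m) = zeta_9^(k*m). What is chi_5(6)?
chi_5(6) = zeta_9^30 = exp(2*I*pi/3)

Why: chi_5(6) = zeta_9^(5*6) = zeta_9^30. Since zeta_9^9 = 1, this equals zeta_9^3 = exp(2*pi*i*3/9) = exp(2*I*pi/3).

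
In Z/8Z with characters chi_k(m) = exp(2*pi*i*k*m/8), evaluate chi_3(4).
chi_3(4) = zeta_8^12 = -1

Solution. chi_3(4) = zeta_8^(3*4) = zeta_8^12. Since zeta_8^8 = 1, this equals zeta_8^4 = exp(2*pi*i*4/8) = -1.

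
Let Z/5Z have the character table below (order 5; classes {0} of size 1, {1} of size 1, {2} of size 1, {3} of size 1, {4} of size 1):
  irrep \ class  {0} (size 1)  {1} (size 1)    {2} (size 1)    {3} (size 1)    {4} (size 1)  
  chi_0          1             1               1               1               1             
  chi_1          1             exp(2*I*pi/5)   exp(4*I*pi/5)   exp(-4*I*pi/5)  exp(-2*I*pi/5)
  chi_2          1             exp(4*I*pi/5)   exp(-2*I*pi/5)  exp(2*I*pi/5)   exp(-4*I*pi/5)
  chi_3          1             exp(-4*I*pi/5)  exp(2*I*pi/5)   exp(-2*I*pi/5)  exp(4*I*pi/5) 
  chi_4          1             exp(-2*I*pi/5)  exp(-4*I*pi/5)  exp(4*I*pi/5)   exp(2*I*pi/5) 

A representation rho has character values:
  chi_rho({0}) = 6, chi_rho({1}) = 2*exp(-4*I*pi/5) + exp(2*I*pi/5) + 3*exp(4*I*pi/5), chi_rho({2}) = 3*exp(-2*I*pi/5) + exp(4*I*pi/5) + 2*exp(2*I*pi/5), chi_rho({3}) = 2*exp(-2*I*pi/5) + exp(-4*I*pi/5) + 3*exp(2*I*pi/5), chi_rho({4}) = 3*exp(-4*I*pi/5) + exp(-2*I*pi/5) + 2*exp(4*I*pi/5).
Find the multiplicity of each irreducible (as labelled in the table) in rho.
Multiplicities: chi_0: 0, chi_1: 1, chi_2: 3, chi_3: 2, chi_4: 0.

Solution. Use <chi_rho, chi> = (1/|G|) sum_C |C| * chi_rho(C) * conj(chi(C)) with |G| = 5 for each irreducible chi in the table:
  <chi_rho, chi_0> = (1/5)[1*(6)*conj(1) + 1*(2*exp(-4*I*pi/5) + exp(2*I*pi/5) + 3*exp(4*I*pi/5))*conj(1) + 1*(3*exp(-2*I*pi/5) + exp(4*I*pi/5) + 2*exp(2*I*pi/5))*conj(1) + 1*(2*exp(-2*I*pi/5) + exp(-4*I*pi/5) + 3*exp(2*I*pi/5))*conj(1) + 1*(3*exp(-4*I*pi/5) + exp(-2*I*pi/5) + 2*exp(4*I*pi/5))*conj(1)]
      = (1/5)[(6) + (2*exp(-4*I*pi/5) + exp(2*I*pi/5) + 3*exp(4*I*pi/5)) + (3*exp(-2*I*pi/5) + exp(4*I*pi/5) + 2*exp(2*I*pi/5)) + (2*exp(-2*I*pi/5) + exp(-4*I*pi/5) + 3*exp(2*I*pi/5)) + (3*exp(-4*I*pi/5) + exp(-2*I*pi/5) + 2*exp(4*I*pi/5))] = 0/5 = 0
  <chi_rho, chi_1> = (1/5)[1*(6)*conj(1) + 1*(2*exp(-4*I*pi/5) + exp(2*I*pi/5) + 3*exp(4*I*pi/5))*conj(exp(2*I*pi/5)) + 1*(3*exp(-2*I*pi/5) + exp(4*I*pi/5) + 2*exp(2*I*pi/5))*conj(exp(4*I*pi/5)) + 1*(2*exp(-2*I*pi/5) + exp(-4*I*pi/5) + 3*exp(2*I*pi/5))*conj(exp(-4*I*pi/5)) + 1*(3*exp(-4*I*pi/5) + exp(-2*I*pi/5) + 2*exp(4*I*pi/5))*conj(exp(-2*I*pi/5))]
      = (1/5)[(6) + (1 + 2*exp(4*I*pi/5) + 3*exp(2*I*pi/5)) + (1 + 2*exp(-2*I*pi/5) + 3*exp(4*I*pi/5)) + (1 + 3*exp(-4*I*pi/5) + 2*exp(2*I*pi/5)) + (1 + 3*exp(-2*I*pi/5) + 2*exp(-4*I*pi/5))] = 5/5 = 1
  <chi_rho, chi_2> = (1/5)[1*(6)*conj(1) + 1*(2*exp(-4*I*pi/5) + exp(2*I*pi/5) + 3*exp(4*I*pi/5))*conj(exp(4*I*pi/5)) + 1*(3*exp(-2*I*pi/5) + exp(4*I*pi/5) + 2*exp(2*I*pi/5))*conj(exp(-2*I*pi/5)) + 1*(2*exp(-2*I*pi/5) + exp(-4*I*pi/5) + 3*exp(2*I*pi/5))*conj(exp(2*I*pi/5)) + 1*(3*exp(-4*I*pi/5) + exp(-2*I*pi/5) + 2*exp(4*I*pi/5))*conj(exp(-4*I*pi/5))]
      = (1/5)[(6) + (3 + exp(-2*I*pi/5) + 2*exp(2*I*pi/5)) + (3 + exp(-4*I*pi/5) + 2*exp(4*I*pi/5)) + (3 + 2*exp(-4*I*pi/5) + exp(4*I*pi/5)) + (3 + 2*exp(-2*I*pi/5) + exp(2*I*pi/5))] = 15/5 = 3
  <chi_rho, chi_3> = (1/5)[1*(6)*conj(1) + 1*(2*exp(-4*I*pi/5) + exp(2*I*pi/5) + 3*exp(4*I*pi/5))*conj(exp(-4*I*pi/5)) + 1*(3*exp(-2*I*pi/5) + exp(4*I*pi/5) + 2*exp(2*I*pi/5))*conj(exp(2*I*pi/5)) + 1*(2*exp(-2*I*pi/5) + exp(-4*I*pi/5) + 3*exp(2*I*pi/5))*conj(exp(-2*I*pi/5)) + 1*(3*exp(-4*I*pi/5) + exp(-2*I*pi/5) + 2*exp(4*I*pi/5))*conj(exp(4*I*pi/5))]
      = (1/5)[(6) + (2 + 3*exp(-2*I*pi/5) + exp(-4*I*pi/5)) + (2 + 3*exp(-4*I*pi/5) + exp(2*I*pi/5)) + (2 + exp(-2*I*pi/5) + 3*exp(4*I*pi/5)) + (2 + exp(4*I*pi/5) + 3*exp(2*I*pi/5))] = 10/5 = 2
  <chi_rho, chi_4> = (1/5)[1*(6)*conj(1) + 1*(2*exp(-4*I*pi/5) + exp(2*I*pi/5) + 3*exp(4*I*pi/5))*conj(exp(-2*I*pi/5)) + 1*(3*exp(-2*I*pi/5) + exp(4*I*pi/5) + 2*exp(2*I*pi/5))*conj(exp(-4*I*pi/5)) + 1*(2*exp(-2*I*pi/5) + exp(-4*I*pi/5) + 3*exp(2*I*pi/5))*conj(exp(4*I*pi/5)) + 1*(3*exp(-4*I*pi/5) + exp(-2*I*pi/5) + 2*exp(4*I*pi/5))*conj(exp(2*I*pi/5))]
      = (1/5)[(6) + (2*exp(-2*I*pi/5) + 3*exp(-4*I*pi/5) + exp(4*I*pi/5)) + (2*exp(-4*I*pi/5) + exp(-2*I*pi/5) + 3*exp(2*I*pi/5)) + (3*exp(-2*I*pi/5) + exp(2*I*pi/5) + 2*exp(4*I*pi/5)) + (exp(-4*I*pi/5) + 3*exp(4*I*pi/5) + 2*exp(2*I*pi/5))] = 0/5 = 0
(Exp terms are combined using exp(i*s)*conj(exp(i*t)) = exp(i*(s-t)), and sums of them are collapsed using the identity that for every m > 1 the m distinct m-th roots of unity sum to 0, e.g. 1 + exp(2*I*pi/3) + exp(-2*I*pi/3) = 0.)
Dimension check: dim(rho) = sum (mult * dim) = 0*1 + 1*1 + 3*1 + 2*1 + 0*1 = 6 = chi_rho(e) = 6.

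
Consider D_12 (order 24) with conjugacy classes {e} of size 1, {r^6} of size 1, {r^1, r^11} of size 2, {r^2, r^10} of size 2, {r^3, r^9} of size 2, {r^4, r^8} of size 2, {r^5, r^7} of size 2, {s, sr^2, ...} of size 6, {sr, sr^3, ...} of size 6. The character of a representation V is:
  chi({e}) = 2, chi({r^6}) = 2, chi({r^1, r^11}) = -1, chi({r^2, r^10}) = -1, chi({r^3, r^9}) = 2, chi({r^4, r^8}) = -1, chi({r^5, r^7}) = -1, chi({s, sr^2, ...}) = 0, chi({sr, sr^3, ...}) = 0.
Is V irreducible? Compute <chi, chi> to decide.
Irreducible: <chi, chi> = 1.

Justification: <chi, chi> = (1/|G|) sum_C |C| * |chi(C)|^2 = (1/24)[1*|2|^2 + 1*|2|^2 + 2*|-1|^2 + 2*|-1|^2 + 2*|2|^2 + 2*|-1|^2 + 2*|-1|^2 + 6*|0|^2 + 6*|0|^2]
  = (1/24)[(4) + (4) + (2) + (2) + (8) + (2) + (2) + (0) + (0)] = 24/24 = 1.
A character is irreducible iff <chi, chi> = 1, so this representation is irreducible.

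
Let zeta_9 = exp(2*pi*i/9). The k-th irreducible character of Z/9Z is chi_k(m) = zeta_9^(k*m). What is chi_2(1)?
chi_2(1) = zeta_9^2 = exp(4*I*pi/9)

Derivation: chi_2(1) = zeta_9^(2*1) = zeta_9^2. Since zeta_9^9 = 1, this equals zeta_9^2 = exp(2*pi*i*2/9) = exp(4*I*pi/9).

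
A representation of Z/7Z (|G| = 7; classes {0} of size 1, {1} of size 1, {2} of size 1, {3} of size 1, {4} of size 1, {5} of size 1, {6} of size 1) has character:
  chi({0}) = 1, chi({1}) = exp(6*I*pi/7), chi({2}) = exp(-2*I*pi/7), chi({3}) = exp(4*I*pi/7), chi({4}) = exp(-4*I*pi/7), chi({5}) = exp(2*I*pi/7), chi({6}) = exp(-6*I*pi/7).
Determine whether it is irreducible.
Irreducible: <chi, chi> = 1.

Reasoning: <chi, chi> = (1/|G|) sum_C |C| * |chi(C)|^2 = (1/7)[1*|1|^2 + 1*|exp(6*I*pi/7)|^2 + 1*|exp(-2*I*pi/7)|^2 + 1*|exp(4*I*pi/7)|^2 + 1*|exp(-4*I*pi/7)|^2 + 1*|exp(2*I*pi/7)|^2 + 1*|exp(-6*I*pi/7)|^2]
  = (1/7)[(1) + (1) + (1) + (1) + (1) + (1) + (1)] = 7/7 = 1.
(Exp terms are combined using exp(i*s)*conj(exp(i*t)) = exp(i*(s-t)), and sums of them are collapsed using the identity that for every m > 1 the m distinct m-th roots of unity sum to 0, e.g. 1 + exp(2*I*pi/3) + exp(-2*I*pi/3) = 0.)
A character is irreducible iff <chi, chi> = 1, so this representation is irreducible.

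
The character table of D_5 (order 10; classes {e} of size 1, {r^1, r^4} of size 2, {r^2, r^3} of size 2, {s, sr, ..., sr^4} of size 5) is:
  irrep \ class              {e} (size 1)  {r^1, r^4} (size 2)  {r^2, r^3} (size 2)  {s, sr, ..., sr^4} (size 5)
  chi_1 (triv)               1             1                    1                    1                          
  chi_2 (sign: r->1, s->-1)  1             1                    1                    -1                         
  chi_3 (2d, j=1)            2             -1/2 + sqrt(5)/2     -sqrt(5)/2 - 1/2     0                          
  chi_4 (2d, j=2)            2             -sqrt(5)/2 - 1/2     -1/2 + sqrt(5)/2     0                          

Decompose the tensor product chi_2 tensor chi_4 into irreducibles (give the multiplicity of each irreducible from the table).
chi_2 tensor chi_4 = chi_4 (all other irreducibles have multiplicity 0).

Explanation: The character of a tensor product is the pointwise product (chi_2 * chi_4)(C) = chi_2(C) * chi_4(C):
  {e}: (1)*(2), {r^1, r^4}: (1)*(-sqrt(5)/2 - 1/2), {r^2, r^3}: (1)*(-1/2 + sqrt(5)/2), {s, sr, ..., sr^4}: (-1)*(0)
so (chi_2 * chi_4) takes values
  {e} -> 2, {r^1, r^4} -> -sqrt(5)/2 - 1/2, {r^2, r^3} -> -1/2 + sqrt(5)/2, {s, sr, ..., sr^4} -> 0.
Now take the inner product of this character with each irreducible chi from the table, <chi_2*chi_4, chi> = (1/10) sum_C |C| (chi_2*chi_4)(C) conj(chi(C)):
  <chi_2*chi_4, chi_1> = (1/10)[1*(2)*conj(1) + 2*(-sqrt(5)/2 - 1/2)*conj(1) + 2*(-1/2 + sqrt(5)/2)*conj(1) + 5*(0)*conj(1)]
      = (1/10)[(2) + (-sqrt(5) - 1) + (-1 + sqrt(5)) + (0)] = 0/10 = 0
  <chi_2*chi_4, chi_2> = (1/10)[1*(2)*conj(1) + 2*(-sqrt(5)/2 - 1/2)*conj(1) + 2*(-1/2 + sqrt(5)/2)*conj(1) + 5*(0)*conj(-1)]
      = (1/10)[(2) + (-sqrt(5) - 1) + (-1 + sqrt(5)) + (0)] = 0/10 = 0
  <chi_2*chi_4, chi_3> = (1/10)[1*(2)*conj(2) + 2*(-sqrt(5)/2 - 1/2)*conj(-1/2 + sqrt(5)/2) + 2*(-1/2 + sqrt(5)/2)*conj(-sqrt(5)/2 - 1/2) + 5*(0)*conj(0)]
      = (1/10)[(4) + (-2) + (-2) + (0)] = 0/10 = 0
  <chi_2*chi_4, chi_4> = (1/10)[1*(2)*conj(2) + 2*(-sqrt(5)/2 - 1/2)*conj(-sqrt(5)/2 - 1/2) + 2*(-1/2 + sqrt(5)/2)*conj(-1/2 + sqrt(5)/2) + 5*(0)*conj(0)]
      = (1/10)[(4) + (sqrt(5) + 3) + (3 - sqrt(5)) + (0)] = 10/10 = 1
Hence the multiplicities are chi_4: 1. Dimension check: dim(chi_2)*dim(chi_4) = 1*2 = 2 and sum (mult * dim) = 1*2 = 2.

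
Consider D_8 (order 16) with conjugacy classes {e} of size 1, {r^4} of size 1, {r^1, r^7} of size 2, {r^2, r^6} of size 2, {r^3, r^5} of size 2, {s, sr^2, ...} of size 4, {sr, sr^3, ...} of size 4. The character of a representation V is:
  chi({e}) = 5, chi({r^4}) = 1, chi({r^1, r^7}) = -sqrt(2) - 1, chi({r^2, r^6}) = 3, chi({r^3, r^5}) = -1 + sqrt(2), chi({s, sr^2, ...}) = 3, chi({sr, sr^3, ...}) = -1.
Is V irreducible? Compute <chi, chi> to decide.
Not irreducible (reducible): <chi, chi> = 6 > 1.

Argument: <chi, chi> = (1/|G|) sum_C |C| * |chi(C)|^2 = (1/16)[1*|5|^2 + 1*|1|^2 + 2*|-sqrt(2) - 1|^2 + 2*|3|^2 + 2*|-1 + sqrt(2)|^2 + 4*|3|^2 + 4*|-1|^2]
  = (1/16)[(25) + (1) + (4*sqrt(2) + 6) + (18) + (6 - 4*sqrt(2)) + (36) + (4)] = 96/16 = 6.
A character is irreducible iff <chi, chi> = 1, so this representation is reducible.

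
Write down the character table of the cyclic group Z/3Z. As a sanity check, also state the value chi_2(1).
Character table of Z/3Z (irreps indexed chi_0,...,chi_2 with chi_k(m) = zeta_3^(k*m), zeta_3 = exp(2*pi*i/3)):
  irrep \ class  {0} (size 1)  {1} (size 1)    {2} (size 1)  
  chi_0          1             1               1             
  chi_1          1             exp(2*I*pi/3)   exp(-2*I*pi/3)
  chi_2          1             exp(-2*I*pi/3)  exp(2*I*pi/3) 

Spot check: chi_2(1) = zeta_3^(2*1) = zeta_3^2 = exp(-2*I*pi/3).

Reasoning: Z/3Z is abelian, so all 3 irreducible complex representations are 1-dimensional. They are given by chi_k(m) = zeta_3^(k*m) for k = 0,...,2. Row orthogonality: sum_m chi_k(m) conj(chi_l(m)) = 3 * [k = l].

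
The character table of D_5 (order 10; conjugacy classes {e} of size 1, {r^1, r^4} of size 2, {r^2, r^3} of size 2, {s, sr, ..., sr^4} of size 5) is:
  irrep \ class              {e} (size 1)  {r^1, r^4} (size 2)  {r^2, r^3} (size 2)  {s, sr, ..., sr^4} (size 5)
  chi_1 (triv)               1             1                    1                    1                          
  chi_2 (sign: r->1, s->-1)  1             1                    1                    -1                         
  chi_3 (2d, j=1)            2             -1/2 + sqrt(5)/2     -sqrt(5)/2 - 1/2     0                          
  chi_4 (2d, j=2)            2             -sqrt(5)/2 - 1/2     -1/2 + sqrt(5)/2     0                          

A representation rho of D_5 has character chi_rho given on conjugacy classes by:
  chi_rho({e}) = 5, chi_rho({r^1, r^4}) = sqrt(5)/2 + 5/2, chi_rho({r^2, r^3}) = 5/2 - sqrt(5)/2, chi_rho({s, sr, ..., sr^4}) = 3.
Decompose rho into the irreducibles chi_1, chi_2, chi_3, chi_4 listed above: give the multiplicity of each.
Multiplicities: chi_1: 3, chi_2: 0, chi_3: 1, chi_4: 0.

Derivation: Use <chi_rho, chi> = (1/|G|) sum_C |C| * chi_rho(C) * conj(chi(C)) with |G| = 10 for each irreducible chi in the table:
  <chi_rho, chi_1> = (1/10)[1*(5)*conj(1) + 2*(sqrt(5)/2 + 5/2)*conj(1) + 2*(5/2 - sqrt(5)/2)*conj(1) + 5*(3)*conj(1)]
      = (1/10)[(5) + (sqrt(5) + 5) + (5 - sqrt(5)) + (15)] = 30/10 = 3
  <chi_rho, chi_2> = (1/10)[1*(5)*conj(1) + 2*(sqrt(5)/2 + 5/2)*conj(1) + 2*(5/2 - sqrt(5)/2)*conj(1) + 5*(3)*conj(-1)]
      = (1/10)[(5) + (sqrt(5) + 5) + (5 - sqrt(5)) + (-15)] = 0/10 = 0
  <chi_rho, chi_3> = (1/10)[1*(5)*conj(2) + 2*(sqrt(5)/2 + 5/2)*conj(-1/2 + sqrt(5)/2) + 2*(5/2 - sqrt(5)/2)*conj(-sqrt(5)/2 - 1/2) + 5*(3)*conj(0)]
      = (1/10)[(10) + (2*sqrt(5)) + (-2*sqrt(5)) + (0)] = 10/10 = 1
  <chi_rho, chi_4> = (1/10)[1*(5)*conj(2) + 2*(sqrt(5)/2 + 5/2)*conj(-sqrt(5)/2 - 1/2) + 2*(5/2 - sqrt(5)/2)*conj(-1/2 + sqrt(5)/2) + 5*(3)*conj(0)]
      = (1/10)[(10) + (-3*sqrt(5) - 5) + (-5 + 3*sqrt(5)) + (0)] = 0/10 = 0
Dimension check: dim(rho) = sum (mult * dim) = 3*1 + 0*1 + 1*2 + 0*2 = 5 = chi_rho(e) = 5.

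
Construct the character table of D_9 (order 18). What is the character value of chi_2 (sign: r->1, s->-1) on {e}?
Conjugacy classes: {e} of size 1, {r^1, r^8} of size 2, {r^2, r^7} of size 2, {r^3, r^6} of size 2, {r^4, r^5} of size 2, {s, sr, ..., sr^8} of size 9.
Character table:
  irrep \ class              {e} (size 1)  {r^1, r^8} (size 2)  {r^2, r^7} (size 2)  {r^3, r^6} (size 2)  {r^4, r^5} (size 2)  {s, sr, ..., sr^8} (size 9)
  chi_1 (triv)               1             1                    1                    1                    1                    1                          
  chi_2 (sign: r->1, s->-1)  1             1                    1                    1                    1                    -1                         
  chi_3 (2d, j=1)            2             2*cos(2*pi/9)        2*cos(4*pi/9)        -1                   -2*cos(pi/9)         0                          
  chi_4 (2d, j=2)            2             2*cos(4*pi/9)        -2*cos(pi/9)         -1                   2*cos(2*pi/9)        0                          
  chi_5 (2d, j=3)            2             -1                   -1                   2                    -1                   0                          
  chi_6 (2d, j=4)            2             -2*cos(pi/9)         2*cos(2*pi/9)        -1                   2*cos(4*pi/9)        0                          

Spot check: chi_2 (sign: r->1, s->-1) on {e} = 1.

Argument: D_9 has order 2*9 = 18 with 6 conjugacy classes, hence 6 irreducibles. Sum of squared dims 1 + 1 + 4 + 4 + 4 + 4 = 18 = |G|. Linear characters come from the abelianisation; the 2-dimensional irreps have character r^k -> 2*cos(2*pi*j*k/9), reflections -> 0.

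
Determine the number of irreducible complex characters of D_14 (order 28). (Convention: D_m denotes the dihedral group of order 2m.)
10

Argument: The number of irreducible complex representations of a finite group equals its number of conjugacy classes. D_14 has 10 conjugacy classes (n/2 + 3 for n even), so D_14 (order 28) has exactly 10 irreducible complex representations.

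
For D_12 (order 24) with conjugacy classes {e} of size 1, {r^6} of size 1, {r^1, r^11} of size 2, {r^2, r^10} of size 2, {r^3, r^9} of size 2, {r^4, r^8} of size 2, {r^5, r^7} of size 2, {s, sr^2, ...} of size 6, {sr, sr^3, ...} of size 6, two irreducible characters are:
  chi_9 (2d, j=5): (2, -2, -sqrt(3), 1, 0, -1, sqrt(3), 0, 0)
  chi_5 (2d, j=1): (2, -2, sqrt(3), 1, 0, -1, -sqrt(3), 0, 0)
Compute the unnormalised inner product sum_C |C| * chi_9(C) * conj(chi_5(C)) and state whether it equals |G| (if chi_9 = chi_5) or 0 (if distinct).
Sum = 0; so <chi_9, chi_5> = 0 (distinct irreducibles are orthogonal).

Compute term by term over conjugacy classes (|C| * chi_9(C) * conj(chi_5(C))):
  1*(2)*conj(2) + 1*(-2)*conj(-2) + 2*(-sqrt(3))*conj(sqrt(3)) + 2*(1)*conj(1) + 2*(0)*conj(0) + 2*(-1)*conj(-1) + 2*(sqrt(3))*conj(-sqrt(3)) + 6*(0)*conj(0) + 6*(0)*conj(0)
  = (4) + (4) + (-6) + (2) + (0) + (2) + (-6) + (0) + (0)
  = 0.
Dividing by |G| = 24 gives 0/24 = 0, matching the row-orthogonality relation <chi_9, chi_5> = [chi_9 = chi_5].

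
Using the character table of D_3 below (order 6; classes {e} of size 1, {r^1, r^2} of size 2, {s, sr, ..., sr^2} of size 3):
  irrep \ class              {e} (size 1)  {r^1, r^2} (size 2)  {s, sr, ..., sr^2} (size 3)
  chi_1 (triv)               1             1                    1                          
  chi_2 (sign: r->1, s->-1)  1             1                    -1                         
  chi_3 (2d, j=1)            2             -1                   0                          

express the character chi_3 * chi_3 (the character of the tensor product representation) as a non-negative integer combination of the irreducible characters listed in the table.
chi_3 tensor chi_3 = chi_1 + chi_2 + chi_3 (all other irreducibles have multiplicity 0).

Solution. The character of a tensor product is the pointwise product (chi_3 * chi_3)(C) = chi_3(C) * chi_3(C):
  {e}: (2)*(2), {r^1, r^2}: (-1)*(-1), {s, sr, ..., sr^2}: (0)*(0)
so (chi_3 * chi_3) takes values
  {e} -> 4, {r^1, r^2} -> 1, {s, sr, ..., sr^2} -> 0.
Now take the inner product of this character with each irreducible chi from the table, <chi_3*chi_3, chi> = (1/6) sum_C |C| (chi_3*chi_3)(C) conj(chi(C)):
  <chi_3*chi_3, chi_1> = (1/6)[1*(4)*conj(1) + 2*(1)*conj(1) + 3*(0)*conj(1)]
      = (1/6)[(4) + (2) + (0)] = 6/6 = 1
  <chi_3*chi_3, chi_2> = (1/6)[1*(4)*conj(1) + 2*(1)*conj(1) + 3*(0)*conj(-1)]
      = (1/6)[(4) + (2) + (0)] = 6/6 = 1
  <chi_3*chi_3, chi_3> = (1/6)[1*(4)*conj(2) + 2*(1)*conj(-1) + 3*(0)*conj(0)]
      = (1/6)[(8) + (-2) + (0)] = 6/6 = 1
Hence the multiplicities are chi_1: 1, chi_2: 1, chi_3: 1. Dimension check: dim(chi_3)*dim(chi_3) = 2*2 = 4 and sum (mult * dim) = 1*1 + 1*1 + 1*2 = 4.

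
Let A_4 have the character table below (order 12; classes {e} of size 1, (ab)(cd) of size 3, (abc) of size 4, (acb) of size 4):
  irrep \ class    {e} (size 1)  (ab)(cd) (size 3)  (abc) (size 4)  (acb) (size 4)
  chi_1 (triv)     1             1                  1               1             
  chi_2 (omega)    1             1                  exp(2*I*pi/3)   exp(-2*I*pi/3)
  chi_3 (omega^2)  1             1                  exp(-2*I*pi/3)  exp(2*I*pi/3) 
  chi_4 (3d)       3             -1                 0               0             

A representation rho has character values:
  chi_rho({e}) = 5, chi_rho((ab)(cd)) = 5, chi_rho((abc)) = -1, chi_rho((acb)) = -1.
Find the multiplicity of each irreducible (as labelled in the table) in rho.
Multiplicities: chi_1: 1, chi_2: 2, chi_3: 2, chi_4: 0.

Reasoning: Use <chi_rho, chi> = (1/|G|) sum_C |C| * chi_rho(C) * conj(chi(C)) with |G| = 12 for each irreducible chi in the table:
  <chi_rho, chi_1> = (1/12)[1*(5)*conj(1) + 3*(5)*conj(1) + 4*(-1)*conj(1) + 4*(-1)*conj(1)]
      = (1/12)[(5) + (15) + (-4) + (-4)] = 12/12 = 1
  <chi_rho, chi_2> = (1/12)[1*(5)*conj(1) + 3*(5)*conj(1) + 4*(-1)*conj(exp(2*I*pi/3)) + 4*(-1)*conj(exp(-2*I*pi/3))]
      = (1/12)[(5) + (15) + (8 + 4*exp(-2*I*pi/3) + 8*exp(2*I*pi/3)) + (8 + 8*exp(-2*I*pi/3) + 4*exp(2*I*pi/3))] = 24/12 = 2
  <chi_rho, chi_3> = (1/12)[1*(5)*conj(1) + 3*(5)*conj(1) + 4*(-1)*conj(exp(-2*I*pi/3)) + 4*(-1)*conj(exp(2*I*pi/3))]
      = (1/12)[(5) + (15) + (8 + 8*exp(-2*I*pi/3) + 4*exp(2*I*pi/3)) + (8 + 4*exp(-2*I*pi/3) + 8*exp(2*I*pi/3))] = 24/12 = 2
  <chi_rho, chi_4> = (1/12)[1*(5)*conj(3) + 3*(5)*conj(-1) + 4*(-1)*conj(0) + 4*(-1)*conj(0)]
      = (1/12)[(15) + (-15) + (0) + (0)] = 0/12 = 0
(Exp terms are combined using exp(i*s)*conj(exp(i*t)) = exp(i*(s-t)), and sums of them are collapsed using the identity that for every m > 1 the m distinct m-th roots of unity sum to 0, e.g. 1 + exp(2*I*pi/3) + exp(-2*I*pi/3) = 0.)
Dimension check: dim(rho) = sum (mult * dim) = 1*1 + 2*1 + 2*1 + 0*3 = 5 = chi_rho(e) = 5.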